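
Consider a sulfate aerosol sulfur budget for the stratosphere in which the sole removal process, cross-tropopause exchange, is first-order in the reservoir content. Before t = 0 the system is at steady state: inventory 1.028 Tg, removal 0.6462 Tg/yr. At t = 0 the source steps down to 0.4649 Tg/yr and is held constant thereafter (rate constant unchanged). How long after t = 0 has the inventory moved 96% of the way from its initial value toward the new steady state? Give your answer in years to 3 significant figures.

5.12 yr

τ = M₀/F₀ = 1.028/0.6462 = 1.591 yr.
The remaining gap fraction is e^(−t/τ); 96% covered ⇒ e^(−t/τ) = 0.0400.
t = −τ ln(0.0400) = 1.591 × 3.219 = 5.121 yr.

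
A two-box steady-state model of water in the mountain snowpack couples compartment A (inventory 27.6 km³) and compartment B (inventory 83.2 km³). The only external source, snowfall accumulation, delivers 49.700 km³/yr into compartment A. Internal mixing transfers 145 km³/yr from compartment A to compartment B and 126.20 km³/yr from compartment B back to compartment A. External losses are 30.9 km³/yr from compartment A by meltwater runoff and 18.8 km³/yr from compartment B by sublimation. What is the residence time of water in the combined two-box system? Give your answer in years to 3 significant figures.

2.23 yr

For the system as a whole, the A↔B exchange is internal and contributes nothing to the throughput; only the external sinks remove mass.
M_total = 27.6 + 83.2 = 110.80 km³.
ΣF_external_out = 30.9 + 18.8 = 49.700 km³/yr.
τ = M_total / ΣF_ext = 110.80 / 49.700 = 2.229 yr.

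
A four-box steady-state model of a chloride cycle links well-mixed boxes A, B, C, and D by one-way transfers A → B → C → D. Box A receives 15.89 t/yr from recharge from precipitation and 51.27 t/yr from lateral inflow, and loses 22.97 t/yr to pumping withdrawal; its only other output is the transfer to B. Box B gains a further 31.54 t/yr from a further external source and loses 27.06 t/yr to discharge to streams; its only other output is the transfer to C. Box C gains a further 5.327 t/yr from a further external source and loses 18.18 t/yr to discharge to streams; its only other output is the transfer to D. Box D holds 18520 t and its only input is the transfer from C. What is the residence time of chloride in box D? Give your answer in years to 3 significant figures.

517 yr

Box A: F(A→B) = (15.89 + 51.27) − 22.97 = 44.190 t/yr.
Box B: F(B→C) = (44.190 + 31.54) − 27.06 = 48.670 t/yr.
Box C: F(C→D) = (48.670 + 5.327) − 18.18 = 35.817 t/yr.
Box D throughput = its input = 35.817 t/yr; τ = 18520 / 35.817 = 517.1 yr.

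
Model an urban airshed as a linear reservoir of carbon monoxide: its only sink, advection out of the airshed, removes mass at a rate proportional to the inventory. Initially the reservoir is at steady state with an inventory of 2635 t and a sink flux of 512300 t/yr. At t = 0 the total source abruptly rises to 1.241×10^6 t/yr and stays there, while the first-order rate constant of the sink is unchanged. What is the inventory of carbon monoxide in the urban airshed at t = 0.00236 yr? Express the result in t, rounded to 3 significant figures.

4010 t

The sink rate constant is k = F₀/M₀ = 512300/2635 = 194.4 yr⁻¹.
Solving dM/dt = F₁ − kM with M(0) = M₀ gives M(t) = F₁/k + (M₀ − F₁/k)·e^(−kt).
F₁/k = 1.241×10^6/194.4 = 6383.0 t; kt = 194.4 × 0.00236 = 0.4588, e^(−kt) = 0.6320.
M(0.00236) = 6383.0 + (2635 − 6383.0) × 0.6320 = 6383.0 − 2369 = 4014.2 t.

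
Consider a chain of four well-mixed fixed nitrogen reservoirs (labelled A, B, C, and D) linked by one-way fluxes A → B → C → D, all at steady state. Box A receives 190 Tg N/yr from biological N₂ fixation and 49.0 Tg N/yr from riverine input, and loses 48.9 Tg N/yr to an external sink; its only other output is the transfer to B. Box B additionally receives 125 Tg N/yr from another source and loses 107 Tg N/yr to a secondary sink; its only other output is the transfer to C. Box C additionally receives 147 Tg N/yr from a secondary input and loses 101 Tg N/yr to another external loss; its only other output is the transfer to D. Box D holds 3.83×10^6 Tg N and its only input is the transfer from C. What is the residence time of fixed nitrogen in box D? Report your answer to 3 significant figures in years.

Box A: F(A→B) = (190 + 49.0) − 48.9 = 190.10 Tg N/yr.
Box B: F(B→C) = (190.10 + 125) − 107 = 208.10 Tg N/yr.
Box C: F(C→D) = (208.10 + 147) − 101 = 254.10 Tg N/yr.
Box D throughput = its input = 254.10 Tg N/yr; τ = 3.83×10^6 / 254.10 = 15070 yr.

15100 yr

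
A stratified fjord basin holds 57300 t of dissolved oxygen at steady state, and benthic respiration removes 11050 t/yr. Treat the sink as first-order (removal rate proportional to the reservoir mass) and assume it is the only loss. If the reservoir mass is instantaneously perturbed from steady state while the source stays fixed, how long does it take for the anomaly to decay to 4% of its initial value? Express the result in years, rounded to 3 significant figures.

16.7 yr

For a linear reservoir the anomaly decays as exp(−t/τ) with τ = M/F = 57300/11050 = 5.186 yr.
exp(−t/τ) = 0.04 ⇒ t = −τ ln(0.04) = 5.186 × 3.219 = 16.69 yr.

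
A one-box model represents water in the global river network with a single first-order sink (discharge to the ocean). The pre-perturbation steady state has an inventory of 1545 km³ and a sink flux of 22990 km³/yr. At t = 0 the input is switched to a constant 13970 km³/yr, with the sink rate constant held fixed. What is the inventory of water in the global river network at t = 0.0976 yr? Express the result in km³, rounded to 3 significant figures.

τ = M₀/F₀ = 1545/22990 = 0.06720 yr; rate constant k = 1/τ.
New steady state M_∞ = F₁/k = F₁·τ = 13970 × 0.06720 = 938.83 km³.
M(t) = M_∞ + (M₀ − M_∞)·e^(−t/τ); t/τ = 0.0976/0.06720 = 1.452, so e^(−t/τ) = 0.2340.
M(t) = 938.83 + 606.2 × 0.2340 = 1080.7 km³.

1080 km³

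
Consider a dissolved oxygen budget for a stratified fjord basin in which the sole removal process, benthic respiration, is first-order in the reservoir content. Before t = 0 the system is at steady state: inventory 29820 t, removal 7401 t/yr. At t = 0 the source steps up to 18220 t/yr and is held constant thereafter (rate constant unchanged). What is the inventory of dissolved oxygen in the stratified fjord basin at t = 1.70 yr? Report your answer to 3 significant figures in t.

The sink rate constant is k = F₀/M₀ = 7401/29820 = 0.2482 yr⁻¹.
Solving dM/dt = F₁ − kM with M(0) = M₀ gives M(t) = F₁/k + (M₀ − F₁/k)·e^(−kt).
F₁/k = 18220/0.2482 = 73412 t; kt = 0.2482 × 1.70 = 0.4219, e^(−kt) = 0.6558.
M(1.70) = 73412 + (29820 − 73412) × 0.6558 = 73412 − 28590 = 44825 t.

44800 t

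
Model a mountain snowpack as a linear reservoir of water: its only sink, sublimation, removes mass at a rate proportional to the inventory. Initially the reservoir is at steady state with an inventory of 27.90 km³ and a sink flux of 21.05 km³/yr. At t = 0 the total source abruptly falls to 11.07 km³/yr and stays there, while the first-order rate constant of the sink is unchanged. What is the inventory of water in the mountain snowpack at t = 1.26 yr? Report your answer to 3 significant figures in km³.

19.8 km³

τ = M₀/F₀ = 27.90/21.05 = 1.325 yr; rate constant k = 1/τ.
New steady state M_∞ = F₁/k = F₁·τ = 11.07 × 1.325 = 14.672 km³.
M(t) = M_∞ + (M₀ − M_∞)·e^(−t/τ); t/τ = 1.26/1.325 = 0.9506, so e^(−t/τ) = 0.3865.
M(t) = 14.672 + 13.23 × 0.3865 = 19.785 km³.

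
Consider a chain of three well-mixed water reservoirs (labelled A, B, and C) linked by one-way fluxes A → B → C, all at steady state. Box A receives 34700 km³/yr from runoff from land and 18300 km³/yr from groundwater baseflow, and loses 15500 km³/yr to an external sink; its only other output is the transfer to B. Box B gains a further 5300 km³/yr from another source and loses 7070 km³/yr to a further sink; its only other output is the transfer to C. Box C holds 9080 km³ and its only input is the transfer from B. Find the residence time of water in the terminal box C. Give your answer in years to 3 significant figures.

Box A: F(A→B) = (34700 + 18300) − 15500 = 37500 km³/yr.
Box B: F(B→C) = (37500 + 5300) − 7070 = 35730 km³/yr.
Box C throughput = its input = 35730 km³/yr; τ = 9080 / 35730 = 0.2541 yr.

0.254 yr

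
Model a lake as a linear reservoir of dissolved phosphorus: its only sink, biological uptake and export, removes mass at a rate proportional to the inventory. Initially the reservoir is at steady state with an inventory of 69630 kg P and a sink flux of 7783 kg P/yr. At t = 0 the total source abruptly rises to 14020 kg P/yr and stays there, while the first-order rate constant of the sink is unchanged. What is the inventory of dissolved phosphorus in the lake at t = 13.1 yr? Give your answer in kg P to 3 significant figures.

113000 kg P

Residence time τ = M₀/F₀ = 8.946 yr. The eventual steady state is M_∞ = M₀·(F₁/F₀) = 69630 × 14020/7783 = 125430 kg P.
The anomaly ΔM(t) = M(t) − M_∞ decays as ΔM₀·e^(−t/τ) with ΔM₀ = 69630 − 125430 = −55800 kg P.
At t = 13.1 yr, e^(−t/τ) = e^(−1.464) = 0.2312, so ΔM = −12900 kg P and M = 125430 − 12900 = 112530 kg P.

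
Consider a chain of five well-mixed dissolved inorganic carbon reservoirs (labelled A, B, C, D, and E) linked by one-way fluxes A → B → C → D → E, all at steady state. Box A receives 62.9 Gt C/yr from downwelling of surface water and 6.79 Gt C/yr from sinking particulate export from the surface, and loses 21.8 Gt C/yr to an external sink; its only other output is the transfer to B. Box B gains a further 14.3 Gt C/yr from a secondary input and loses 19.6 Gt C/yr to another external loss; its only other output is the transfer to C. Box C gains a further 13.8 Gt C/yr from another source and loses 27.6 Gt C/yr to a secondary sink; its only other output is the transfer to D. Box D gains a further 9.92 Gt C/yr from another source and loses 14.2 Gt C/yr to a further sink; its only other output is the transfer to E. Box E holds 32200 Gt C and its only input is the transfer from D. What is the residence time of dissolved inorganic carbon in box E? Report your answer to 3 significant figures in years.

1310 yr

Box A: F(A→B) = (62.9 + 6.79) − 21.8 = 47.890 Gt C/yr.
Box B: F(B→C) = (47.890 + 14.3) − 19.6 = 42.590 Gt C/yr.
Box C: F(C→D) = (42.590 + 13.8) − 27.6 = 28.790 Gt C/yr.
Box D: F(D→E) = (28.790 + 9.92) − 14.2 = 24.510 Gt C/yr.
Box E throughput = its input = 24.510 Gt C/yr; τ = 32200 / 24.510 = 1314 yr.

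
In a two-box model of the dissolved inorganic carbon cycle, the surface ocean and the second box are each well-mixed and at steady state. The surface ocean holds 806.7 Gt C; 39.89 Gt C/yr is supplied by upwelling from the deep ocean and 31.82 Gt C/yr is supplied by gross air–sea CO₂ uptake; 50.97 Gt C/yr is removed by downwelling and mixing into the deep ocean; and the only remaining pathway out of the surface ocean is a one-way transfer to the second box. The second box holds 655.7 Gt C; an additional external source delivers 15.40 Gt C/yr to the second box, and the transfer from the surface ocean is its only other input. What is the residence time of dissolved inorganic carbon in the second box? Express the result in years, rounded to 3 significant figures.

18.1 yr

Balance the surface ocean: ΣF_in = 39.89 + 31.82 = 71.710 Gt C/yr.
Transfer to the second box = ΣF_in − (50.97) = 20.740 Gt C/yr.
Total input to the second box = 20.740 + 15.40 = 36.140 Gt C/yr; at steady state this equals its total output.
τ = M / F = 655.7 / 36.140 = 18.14 yr.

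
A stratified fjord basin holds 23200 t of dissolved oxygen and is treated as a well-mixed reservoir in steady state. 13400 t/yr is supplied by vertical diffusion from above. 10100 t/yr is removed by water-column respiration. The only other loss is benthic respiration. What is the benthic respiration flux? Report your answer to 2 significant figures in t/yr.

At steady state ΣF_in = ΣF_out.
ΣF_in = 13400 t/yr.
Benthic respiration flux = ΣF_in − (10100) = 13400 − 10100 = 3300 t/yr.

3300 t/yr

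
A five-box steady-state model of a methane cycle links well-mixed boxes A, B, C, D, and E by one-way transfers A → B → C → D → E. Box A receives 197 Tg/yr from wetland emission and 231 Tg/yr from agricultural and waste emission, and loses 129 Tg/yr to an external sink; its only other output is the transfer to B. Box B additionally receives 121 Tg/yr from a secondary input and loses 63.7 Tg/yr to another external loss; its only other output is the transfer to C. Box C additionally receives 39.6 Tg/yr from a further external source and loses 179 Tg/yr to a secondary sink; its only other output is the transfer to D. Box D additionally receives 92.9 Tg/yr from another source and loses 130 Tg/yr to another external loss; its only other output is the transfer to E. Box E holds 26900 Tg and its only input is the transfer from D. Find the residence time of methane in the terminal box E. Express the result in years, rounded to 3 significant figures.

Box A: F(A→B) = (197 + 231) − 129 = 299.00 Tg/yr.
Box B: F(B→C) = (299.00 + 121) − 63.7 = 356.30 Tg/yr.
Box C: F(C→D) = (356.30 + 39.6) − 179 = 216.90 Tg/yr.
Box D: F(D→E) = (216.90 + 92.9) − 130 = 179.80 Tg/yr.
Box E throughput = its input = 179.80 Tg/yr; τ = 26900 / 179.80 = 149.6 yr.

150 yr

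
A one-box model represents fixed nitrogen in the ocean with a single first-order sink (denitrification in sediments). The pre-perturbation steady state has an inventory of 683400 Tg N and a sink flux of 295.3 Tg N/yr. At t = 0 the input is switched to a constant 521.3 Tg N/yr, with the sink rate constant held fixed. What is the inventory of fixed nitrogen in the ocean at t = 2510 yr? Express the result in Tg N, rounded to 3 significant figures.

1.03×10^6 Tg N

The sink rate constant is k = F₀/M₀ = 295.3/683400 = 0.0004321 yr⁻¹.
Solving dM/dt = F₁ − kM with M(0) = M₀ gives M(t) = F₁/k + (M₀ − F₁/k)·e^(−kt).
F₁/k = 521.3/0.0004321 = 1.2064×10^6 Tg N; kt = 0.0004321 × 2510 = 1.085, e^(−kt) = 0.3380.
M(2510) = 1.2064×10^6 + (683400 − 1.2064×10^6) × 0.3380 = 1.2064×10^6 − 176800 = 1.0296×10^6 Tg N.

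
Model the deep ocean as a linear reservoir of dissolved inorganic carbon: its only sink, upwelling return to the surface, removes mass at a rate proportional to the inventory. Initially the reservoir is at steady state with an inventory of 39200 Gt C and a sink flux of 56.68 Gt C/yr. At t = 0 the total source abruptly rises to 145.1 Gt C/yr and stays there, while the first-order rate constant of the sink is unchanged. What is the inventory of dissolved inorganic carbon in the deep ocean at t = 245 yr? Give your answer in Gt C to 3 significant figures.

57400 Gt C

The sink rate constant is k = F₀/M₀ = 56.68/39200 = 0.001446 yr⁻¹.
Solving dM/dt = F₁ − kM with M(0) = M₀ gives M(t) = F₁/k + (M₀ − F₁/k)·e^(−kt).
F₁/k = 145.1/0.001446 = 100350 Gt C; kt = 0.001446 × 245 = 0.3543, e^(−kt) = 0.7017.
M(245) = 100350 + (39200 − 100350) × 0.7017 = 100350 − 42910 = 57442 Gt C.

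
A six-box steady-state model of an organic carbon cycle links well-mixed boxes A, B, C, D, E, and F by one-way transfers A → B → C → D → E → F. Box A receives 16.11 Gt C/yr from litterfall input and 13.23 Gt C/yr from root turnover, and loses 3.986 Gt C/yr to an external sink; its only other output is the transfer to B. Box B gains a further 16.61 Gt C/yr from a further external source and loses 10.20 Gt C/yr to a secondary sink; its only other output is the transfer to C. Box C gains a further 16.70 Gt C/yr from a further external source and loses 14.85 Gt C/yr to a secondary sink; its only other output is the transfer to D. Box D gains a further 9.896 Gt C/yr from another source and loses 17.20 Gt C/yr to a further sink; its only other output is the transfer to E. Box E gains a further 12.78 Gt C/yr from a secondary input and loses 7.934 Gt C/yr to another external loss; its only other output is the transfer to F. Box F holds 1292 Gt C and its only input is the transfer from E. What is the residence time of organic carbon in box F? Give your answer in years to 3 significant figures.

41.5 yr

Box A: F(A→B) = (16.11 + 13.23) − 3.986 = 25.354 Gt C/yr.
Box B: F(B→C) = (25.354 + 16.61) − 10.20 = 31.764 Gt C/yr.
Box C: F(C→D) = (31.764 + 16.70) − 14.85 = 33.614 Gt C/yr.
Box D: F(D→E) = (33.614 + 9.896) − 17.20 = 26.310 Gt C/yr.
Box E: F(E→F) = (26.310 + 12.78) − 7.934 = 31.156 Gt C/yr.
Box F throughput = its input = 31.156 Gt C/yr; τ = 1292 / 31.156 = 41.47 yr.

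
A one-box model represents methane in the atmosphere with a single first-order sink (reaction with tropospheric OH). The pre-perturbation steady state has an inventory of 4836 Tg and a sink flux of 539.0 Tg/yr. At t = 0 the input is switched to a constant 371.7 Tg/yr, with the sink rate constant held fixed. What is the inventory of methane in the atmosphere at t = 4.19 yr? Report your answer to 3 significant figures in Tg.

τ = M₀/F₀ = 4836/539.0 = 8.972 yr; rate constant k = 1/τ.
New steady state M_∞ = F₁/k = F₁·τ = 371.7 × 8.972 = 3335.0 Tg.
M(t) = M_∞ + (M₀ − M_∞)·e^(−t/τ); t/τ = 4.19/8.972 = 0.4670, so e^(−t/τ) = 0.6269.
M(t) = 3335.0 + 1501 × 0.6269 = 4275.9 Tg.

4280 Tg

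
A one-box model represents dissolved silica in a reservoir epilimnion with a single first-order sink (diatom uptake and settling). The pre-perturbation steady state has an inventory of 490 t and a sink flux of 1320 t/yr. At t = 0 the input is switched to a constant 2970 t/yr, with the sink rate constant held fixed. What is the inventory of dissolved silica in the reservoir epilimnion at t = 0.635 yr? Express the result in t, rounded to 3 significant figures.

992 t

The sink rate constant is k = F₀/M₀ = 1320/490 = 2.694 yr⁻¹.
Solving dM/dt = F₁ − kM with M(0) = M₀ gives M(t) = F₁/k + (M₀ − F₁/k)·e^(−kt).
F₁/k = 2970/2.694 = 1102.5 t; kt = 2.694 × 0.635 = 1.711, e^(−kt) = 0.1808.
M(0.635) = 1102.5 + (490 − 1102.5) × 0.1808 = 1102.5 − 110.7 = 991.79 t.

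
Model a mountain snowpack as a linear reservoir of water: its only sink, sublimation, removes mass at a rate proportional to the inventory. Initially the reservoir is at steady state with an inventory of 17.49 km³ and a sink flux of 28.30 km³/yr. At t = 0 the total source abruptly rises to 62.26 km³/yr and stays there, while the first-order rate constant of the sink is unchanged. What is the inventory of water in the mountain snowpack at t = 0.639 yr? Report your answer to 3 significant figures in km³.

Residence time τ = M₀/F₀ = 0.6180 yr. The eventual steady state is M_∞ = M₀·(F₁/F₀) = 17.49 × 62.26/28.30 = 38.478 km³.
The anomaly ΔM(t) = M(t) − M_∞ decays as ΔM₀·e^(−t/τ) with ΔM₀ = 17.49 − 38.478 = −20.99 km³.
At t = 0.639 yr, e^(−t/τ) = e^(−1.034) = 0.3556, so ΔM = −7.463 km³ and M = 38.478 − 7.463 = 31.015 km³.

31.0 km³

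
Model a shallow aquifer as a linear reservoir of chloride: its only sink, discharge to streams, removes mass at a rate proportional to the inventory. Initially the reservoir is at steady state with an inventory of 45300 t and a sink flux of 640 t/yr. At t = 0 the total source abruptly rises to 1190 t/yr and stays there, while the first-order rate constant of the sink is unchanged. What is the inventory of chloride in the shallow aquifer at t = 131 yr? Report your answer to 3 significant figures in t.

τ = M₀/F₀ = 45300/640 = 70.78 yr; rate constant k = 1/τ.
New steady state M_∞ = F₁/k = F₁·τ = 1190 × 70.78 = 84230 t.
M(t) = M_∞ + (M₀ − M_∞)·e^(−t/τ); t/τ = 131/70.78 = 1.851, so e^(−t/τ) = 0.1571.
M(t) = 84230 − 38930 × 0.1571 = 78113 t.

78100 t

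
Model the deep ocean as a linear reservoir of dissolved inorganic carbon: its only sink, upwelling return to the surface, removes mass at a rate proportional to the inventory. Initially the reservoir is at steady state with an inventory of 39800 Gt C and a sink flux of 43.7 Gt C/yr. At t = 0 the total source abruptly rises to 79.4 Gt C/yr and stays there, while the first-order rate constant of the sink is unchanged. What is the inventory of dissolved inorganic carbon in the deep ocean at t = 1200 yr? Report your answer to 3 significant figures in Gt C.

Residence time τ = M₀/F₀ = 910.8 yr. The eventual steady state is M_∞ = M₀·(F₁/F₀) = 39800 × 79.4/43.7 = 72314 Gt C.
The anomaly ΔM(t) = M(t) − M_∞ decays as ΔM₀·e^(−t/τ) with ΔM₀ = 39800 − 72314 = −32510 Gt C.
At t = 1200 yr, e^(−t/τ) = e^(−1.318) = 0.2678, so ΔM = −8707 Gt C and M = 72314 − 8707 = 63607 Gt C.

63600 Gt C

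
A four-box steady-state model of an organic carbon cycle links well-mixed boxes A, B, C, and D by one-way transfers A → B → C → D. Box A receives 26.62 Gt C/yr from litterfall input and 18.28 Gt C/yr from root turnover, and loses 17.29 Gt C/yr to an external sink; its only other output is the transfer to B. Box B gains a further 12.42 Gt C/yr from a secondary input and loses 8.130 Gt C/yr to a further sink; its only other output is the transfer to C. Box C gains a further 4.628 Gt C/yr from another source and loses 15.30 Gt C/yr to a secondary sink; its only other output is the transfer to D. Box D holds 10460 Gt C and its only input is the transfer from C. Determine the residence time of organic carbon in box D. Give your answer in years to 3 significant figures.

Box A: F(A→B) = (26.62 + 18.28) − 17.29 = 27.610 Gt C/yr.
Box B: F(B→C) = (27.610 + 12.42) − 8.130 = 31.900 Gt C/yr.
Box C: F(C→D) = (31.900 + 4.628) − 15.30 = 21.228 Gt C/yr.
Box D throughput = its input = 21.228 Gt C/yr; τ = 10460 / 21.228 = 492.7 yr.

493 yr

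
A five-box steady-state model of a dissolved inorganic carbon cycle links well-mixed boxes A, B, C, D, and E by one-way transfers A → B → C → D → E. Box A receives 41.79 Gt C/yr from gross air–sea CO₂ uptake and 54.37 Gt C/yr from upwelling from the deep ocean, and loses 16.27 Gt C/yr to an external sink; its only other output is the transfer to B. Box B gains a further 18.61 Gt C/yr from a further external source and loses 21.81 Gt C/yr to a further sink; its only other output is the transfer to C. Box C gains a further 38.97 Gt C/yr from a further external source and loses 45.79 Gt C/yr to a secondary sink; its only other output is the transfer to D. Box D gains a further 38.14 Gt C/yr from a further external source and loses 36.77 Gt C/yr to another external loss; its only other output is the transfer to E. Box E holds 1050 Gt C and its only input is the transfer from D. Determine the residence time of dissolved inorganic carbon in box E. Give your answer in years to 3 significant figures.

14.7 yr

Box A: F(A→B) = (41.79 + 54.37) − 16.27 = 79.890 Gt C/yr.
Box B: F(B→C) = (79.890 + 18.61) − 21.81 = 76.690 Gt C/yr.
Box C: F(C→D) = (76.690 + 38.97) − 45.79 = 69.870 Gt C/yr.
Box D: F(D→E) = (69.870 + 38.14) − 36.77 = 71.240 Gt C/yr.
Box E throughput = its input = 71.240 Gt C/yr; τ = 1050 / 71.240 = 14.74 yr.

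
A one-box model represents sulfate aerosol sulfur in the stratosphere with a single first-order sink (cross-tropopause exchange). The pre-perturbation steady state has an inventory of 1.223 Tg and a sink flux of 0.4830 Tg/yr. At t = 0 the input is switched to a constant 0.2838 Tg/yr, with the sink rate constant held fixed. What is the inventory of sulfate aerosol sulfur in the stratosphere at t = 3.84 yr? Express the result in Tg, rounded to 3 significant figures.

Residence time τ = M₀/F₀ = 2.532 yr. The eventual steady state is M_∞ = M₀·(F₁/F₀) = 1.223 × 0.2838/0.4830 = 0.71861 Tg.
The anomaly ΔM(t) = M(t) − M_∞ decays as ΔM₀·e^(−t/τ) with ΔM₀ = 1.223 − 0.71861 = 0.5044 Tg.
At t = 3.84 yr, e^(−t/τ) = e^(−1.517) = 0.2195, so ΔM = 0.1107 Tg and M = 0.71861 + 0.1107 = 0.82931 Tg.

0.829 Tg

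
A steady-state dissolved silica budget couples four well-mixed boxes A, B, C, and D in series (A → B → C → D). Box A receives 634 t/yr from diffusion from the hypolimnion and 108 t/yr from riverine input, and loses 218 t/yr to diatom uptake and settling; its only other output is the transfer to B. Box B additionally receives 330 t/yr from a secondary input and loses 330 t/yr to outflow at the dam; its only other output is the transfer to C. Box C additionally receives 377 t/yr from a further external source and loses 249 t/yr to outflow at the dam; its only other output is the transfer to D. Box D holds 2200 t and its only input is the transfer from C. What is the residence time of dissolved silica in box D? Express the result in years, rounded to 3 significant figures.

3.37 yr

Box A: F(A→B) = (634 + 108) − 218 = 524.00 t/yr.
Box B: F(B→C) = (524.00 + 330) − 330 = 524.00 t/yr.
Box C: F(C→D) = (524.00 + 377) − 249 = 652.00 t/yr.
Box D throughput = its input = 652.00 t/yr; τ = 2200 / 652.00 = 3.374 yr.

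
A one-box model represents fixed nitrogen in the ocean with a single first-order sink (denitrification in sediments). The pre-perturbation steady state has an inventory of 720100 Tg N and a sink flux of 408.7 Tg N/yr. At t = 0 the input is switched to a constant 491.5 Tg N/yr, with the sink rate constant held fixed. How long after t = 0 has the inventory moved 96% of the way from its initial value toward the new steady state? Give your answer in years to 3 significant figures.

5670 yr

τ = M₀/F₀ = 720100/408.7 = 1762 yr.
The remaining gap fraction is e^(−t/τ); 96% covered ⇒ e^(−t/τ) = 0.0400.
t = −τ ln(0.0400) = 1762 × 3.219 = 5671 yr.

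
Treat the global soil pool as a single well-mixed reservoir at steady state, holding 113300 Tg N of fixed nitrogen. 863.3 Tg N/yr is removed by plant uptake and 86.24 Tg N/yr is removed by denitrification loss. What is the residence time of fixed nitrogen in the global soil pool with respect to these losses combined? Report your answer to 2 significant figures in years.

Total removal = 863.3 + 86.24 = 949.54 Tg N/yr.
τ = M / ΣF_out = 113300 / 949.54 = 119.3 yr.

120 yr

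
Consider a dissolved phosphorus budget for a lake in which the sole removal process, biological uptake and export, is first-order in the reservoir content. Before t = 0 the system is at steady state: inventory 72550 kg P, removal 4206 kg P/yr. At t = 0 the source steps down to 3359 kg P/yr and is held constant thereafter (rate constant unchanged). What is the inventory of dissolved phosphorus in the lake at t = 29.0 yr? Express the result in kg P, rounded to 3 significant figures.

60700 kg P

The sink rate constant is k = F₀/M₀ = 4206/72550 = 0.05797 yr⁻¹.
Solving dM/dt = F₁ − kM with M(0) = M₀ gives M(t) = F₁/k + (M₀ − F₁/k)·e^(−kt).
F₁/k = 3359/0.05797 = 57940 kg P; kt = 0.05797 × 29.0 = 1.681, e^(−kt) = 0.1861.
M(29.0) = 57940 + (72550 − 57940) × 0.1861 = 57940 + 2720 = 60660 kg P.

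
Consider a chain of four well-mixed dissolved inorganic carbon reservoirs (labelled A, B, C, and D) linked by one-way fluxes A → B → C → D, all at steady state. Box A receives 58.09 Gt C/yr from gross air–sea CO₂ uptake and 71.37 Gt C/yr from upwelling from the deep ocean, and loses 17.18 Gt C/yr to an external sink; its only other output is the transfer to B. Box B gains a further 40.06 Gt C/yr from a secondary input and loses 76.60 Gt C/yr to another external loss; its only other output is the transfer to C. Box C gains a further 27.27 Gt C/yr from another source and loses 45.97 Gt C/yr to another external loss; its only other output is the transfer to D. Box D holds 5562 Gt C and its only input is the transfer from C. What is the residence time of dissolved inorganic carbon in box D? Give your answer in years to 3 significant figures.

97.5 yr

Box A: F(A→B) = (58.09 + 71.37) − 17.18 = 112.28 Gt C/yr.
Box B: F(B→C) = (112.28 + 40.06) − 76.60 = 75.740 Gt C/yr.
Box C: F(C→D) = (75.740 + 27.27) − 45.97 = 57.040 Gt C/yr.
Box D throughput = its input = 57.040 Gt C/yr; τ = 5562 / 57.040 = 97.51 yr.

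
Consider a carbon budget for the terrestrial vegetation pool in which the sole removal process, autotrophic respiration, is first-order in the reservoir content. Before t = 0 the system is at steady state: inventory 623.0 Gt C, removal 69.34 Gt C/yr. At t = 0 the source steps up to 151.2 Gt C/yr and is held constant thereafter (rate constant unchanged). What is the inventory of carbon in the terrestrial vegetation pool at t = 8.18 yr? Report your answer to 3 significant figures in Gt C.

1060 Gt C

τ = M₀/F₀ = 623.0/69.34 = 8.985 yr; rate constant k = 1/τ.
New steady state M_∞ = F₁/k = F₁·τ = 151.2 × 8.985 = 1358.5 Gt C.
M(t) = M_∞ + (M₀ − M_∞)·e^(−t/τ); t/τ = 8.18/8.985 = 0.9104, so e^(−t/τ) = 0.4023.
M(t) = 1358.5 − 735.5 × 0.4023 = 1062.6 Gt C.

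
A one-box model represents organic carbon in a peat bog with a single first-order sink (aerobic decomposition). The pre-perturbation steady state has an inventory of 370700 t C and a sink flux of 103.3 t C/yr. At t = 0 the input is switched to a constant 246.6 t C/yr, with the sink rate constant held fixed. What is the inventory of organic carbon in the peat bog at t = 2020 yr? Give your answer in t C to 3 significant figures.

592000 t C

Residence time τ = M₀/F₀ = 3589 yr. The eventual steady state is M_∞ = M₀·(F₁/F₀) = 370700 × 246.6/103.3 = 884940 t C.
The anomaly ΔM(t) = M(t) − M_∞ decays as ΔM₀·e^(−t/τ) with ΔM₀ = 370700 − 884940 = −514200 t C.
At t = 2020 yr, e^(−t/τ) = e^(−0.5629) = 0.5696, so ΔM = −292900 t C and M = 884940 − 292900 = 592050 t C.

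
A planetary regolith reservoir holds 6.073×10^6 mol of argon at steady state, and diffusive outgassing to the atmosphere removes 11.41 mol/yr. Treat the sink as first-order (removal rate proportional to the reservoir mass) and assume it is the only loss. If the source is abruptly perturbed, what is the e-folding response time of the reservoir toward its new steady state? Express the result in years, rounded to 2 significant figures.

For a linear reservoir the response time equals the residence time τ = M/F.
τ = 6.073×10^6 / 11.41 = 532300 yr.

530000 yr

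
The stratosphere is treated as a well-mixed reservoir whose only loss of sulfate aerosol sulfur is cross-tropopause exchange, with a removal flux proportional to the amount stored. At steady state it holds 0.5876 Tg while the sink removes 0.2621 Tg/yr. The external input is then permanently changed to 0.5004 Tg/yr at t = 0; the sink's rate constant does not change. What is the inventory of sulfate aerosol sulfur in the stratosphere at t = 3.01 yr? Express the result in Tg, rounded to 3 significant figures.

0.982 Tg

Residence time τ = M₀/F₀ = 2.242 yr. The eventual steady state is M_∞ = M₀·(F₁/F₀) = 0.5876 × 0.5004/0.2621 = 1.1218 Tg.
The anomaly ΔM(t) = M(t) − M_∞ decays as ΔM₀·e^(−t/τ) with ΔM₀ = 0.5876 − 1.1218 = −0.5342 Tg.
At t = 3.01 yr, e^(−t/τ) = e^(−1.343) = 0.2612, so ΔM = −0.1395 Tg and M = 1.1218 − 0.1395 = 0.98232 Tg.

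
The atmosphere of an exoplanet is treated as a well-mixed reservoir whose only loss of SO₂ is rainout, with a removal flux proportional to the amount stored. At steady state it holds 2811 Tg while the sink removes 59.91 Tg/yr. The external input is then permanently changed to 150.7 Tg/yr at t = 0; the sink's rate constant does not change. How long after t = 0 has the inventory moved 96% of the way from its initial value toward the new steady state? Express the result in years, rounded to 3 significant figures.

τ = M₀/F₀ = 2811/59.91 = 46.92 yr.
The remaining gap fraction is e^(−t/τ); 96% covered ⇒ e^(−t/τ) = 0.0400.
t = −τ ln(0.0400) = 46.92 × 3.219 = 151.0 yr.

151 yr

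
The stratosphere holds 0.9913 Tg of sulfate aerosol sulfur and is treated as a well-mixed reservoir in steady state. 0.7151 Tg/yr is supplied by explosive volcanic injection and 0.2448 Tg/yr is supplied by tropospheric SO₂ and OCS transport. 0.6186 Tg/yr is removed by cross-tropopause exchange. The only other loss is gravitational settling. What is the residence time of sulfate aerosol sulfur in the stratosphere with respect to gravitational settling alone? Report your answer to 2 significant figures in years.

2.9 yr

At steady state ΣF_in = ΣF_out.
ΣF_in = 0.7151 + 0.2448 = 0.95990 Tg/yr.
Gravitational settling flux = ΣF_in − (0.6186) = 0.95990 − 0.6186 = 0.3413 Tg/yr.
τ = M / F = 0.9913 / 0.3413 = 2.904 yr.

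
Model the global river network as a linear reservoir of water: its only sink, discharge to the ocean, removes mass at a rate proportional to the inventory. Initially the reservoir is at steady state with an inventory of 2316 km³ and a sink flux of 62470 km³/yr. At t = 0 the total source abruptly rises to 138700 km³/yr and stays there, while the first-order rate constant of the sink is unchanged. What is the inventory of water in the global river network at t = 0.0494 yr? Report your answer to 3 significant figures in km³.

τ = M₀/F₀ = 2316/62470 = 0.03707 yr; rate constant k = 1/τ.
New steady state M_∞ = F₁/k = F₁·τ = 138700 × 0.03707 = 5142.1 km³.
M(t) = M_∞ + (M₀ − M_∞)·e^(−t/τ); t/τ = 0.0494/0.03707 = 1.332, so e^(−t/τ) = 0.2638.
M(t) = 5142.1 − 2826 × 0.2638 = 4396.5 km³.

4400 km³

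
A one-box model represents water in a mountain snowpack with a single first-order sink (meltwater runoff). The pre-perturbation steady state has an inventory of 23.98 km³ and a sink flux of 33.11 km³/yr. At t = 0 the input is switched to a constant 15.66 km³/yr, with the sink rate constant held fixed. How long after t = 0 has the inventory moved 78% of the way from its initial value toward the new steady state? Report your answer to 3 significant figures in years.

τ = M₀/F₀ = 23.98/33.11 = 0.7243 yr.
The remaining gap fraction is e^(−t/τ); 78% covered ⇒ e^(−t/τ) = 0.220.
t = −τ ln(0.220) = 0.7243 × 1.514 = 1.097 yr.

1.10 yr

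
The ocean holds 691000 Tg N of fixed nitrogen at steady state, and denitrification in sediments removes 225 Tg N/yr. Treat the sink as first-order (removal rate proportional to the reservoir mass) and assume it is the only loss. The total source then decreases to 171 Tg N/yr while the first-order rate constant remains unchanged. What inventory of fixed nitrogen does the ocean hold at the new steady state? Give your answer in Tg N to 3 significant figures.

Rate constant k = F/M = 225 / 691000 = 0.0003256 yr⁻¹.
At the new steady state, source = k·M_new ⇒ M_new = 171 / 0.0003256 = 525200 Tg N.
(Equivalently M_new = M × F_new/F_old = 691000 × 171/225.)

525000 Tg N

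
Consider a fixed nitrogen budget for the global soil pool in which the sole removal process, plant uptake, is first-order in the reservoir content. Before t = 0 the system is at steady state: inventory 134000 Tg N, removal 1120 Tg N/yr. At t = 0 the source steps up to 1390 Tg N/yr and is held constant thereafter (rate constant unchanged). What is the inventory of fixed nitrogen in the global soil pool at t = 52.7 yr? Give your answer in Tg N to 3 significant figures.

146000 Tg N

Residence time τ = M₀/F₀ = 119.6 yr. The eventual steady state is M_∞ = M₀·(F₁/F₀) = 134000 × 1390/1120 = 166300 Tg N.
The anomaly ΔM(t) = M(t) − M_∞ decays as ΔM₀·e^(−t/τ) with ΔM₀ = 134000 − 166300 = −32300 Tg N.
At t = 52.7 yr, e^(−t/τ) = e^(−0.4405) = 0.6437, so ΔM = −20790 Tg N and M = 166300 − 20790 = 145510 Tg N.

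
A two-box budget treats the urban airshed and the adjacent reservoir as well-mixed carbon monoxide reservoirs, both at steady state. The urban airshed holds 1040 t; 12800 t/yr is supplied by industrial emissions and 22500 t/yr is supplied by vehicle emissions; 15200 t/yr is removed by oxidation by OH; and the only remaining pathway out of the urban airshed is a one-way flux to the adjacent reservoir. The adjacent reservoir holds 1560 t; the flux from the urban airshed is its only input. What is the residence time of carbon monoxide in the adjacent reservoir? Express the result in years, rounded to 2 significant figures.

Balance the urban airshed: ΣF_in = 12800 + 22500 = 35300 t/yr.
Flux to the adjacent reservoir = ΣF_in − (15200) = 20100 t/yr.
At steady state the output of the adjacent reservoir equals its input, 20100 t/yr.
τ = M / F = 1560 / 20100 = 0.07761 yr.

0.078 yr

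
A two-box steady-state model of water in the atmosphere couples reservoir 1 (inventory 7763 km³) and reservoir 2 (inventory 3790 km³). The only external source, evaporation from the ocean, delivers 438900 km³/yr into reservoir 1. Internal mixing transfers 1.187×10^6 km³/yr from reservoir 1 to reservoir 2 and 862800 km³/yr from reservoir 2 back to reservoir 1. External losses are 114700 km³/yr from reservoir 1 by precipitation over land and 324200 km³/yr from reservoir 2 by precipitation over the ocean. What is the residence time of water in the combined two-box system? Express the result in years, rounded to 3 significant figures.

0.0263 yr

Treat the two boxes together as one reservoir: the mixing fluxes between them are internal recycling, so τ = ΣM / Σ(external losses).
M_total = 7763 + 3790 = 11553 km³.
ΣF_external_out = 114700 + 324200 = 438900 km³/yr.
τ = M_total / ΣF_ext = 11553 / 438900 = 0.02632 yr.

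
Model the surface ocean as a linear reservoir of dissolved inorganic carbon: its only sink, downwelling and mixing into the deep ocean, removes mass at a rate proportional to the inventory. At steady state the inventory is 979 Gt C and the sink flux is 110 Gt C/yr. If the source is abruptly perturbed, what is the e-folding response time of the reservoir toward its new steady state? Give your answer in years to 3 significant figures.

For a linear reservoir the response time equals the residence time τ = M/F.
τ = 979 / 110 = 8.900 yr.

8.90 yr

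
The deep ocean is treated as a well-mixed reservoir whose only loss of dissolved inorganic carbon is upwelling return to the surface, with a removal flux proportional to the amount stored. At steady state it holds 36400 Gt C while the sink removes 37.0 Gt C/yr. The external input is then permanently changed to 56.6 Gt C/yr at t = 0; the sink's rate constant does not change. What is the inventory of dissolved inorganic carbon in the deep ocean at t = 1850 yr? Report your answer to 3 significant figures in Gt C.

τ = M₀/F₀ = 36400/37.0 = 983.8 yr; rate constant k = 1/τ.
New steady state M_∞ = F₁/k = F₁·τ = 56.6 × 983.8 = 55682 Gt C.
M(t) = M_∞ + (M₀ − M_∞)·e^(−t/τ); t/τ = 1850/983.8 = 1.880, so e^(−t/τ) = 0.1525.
M(t) = 55682 − 19280 × 0.1525 = 52741 Gt C.

52700 Gt C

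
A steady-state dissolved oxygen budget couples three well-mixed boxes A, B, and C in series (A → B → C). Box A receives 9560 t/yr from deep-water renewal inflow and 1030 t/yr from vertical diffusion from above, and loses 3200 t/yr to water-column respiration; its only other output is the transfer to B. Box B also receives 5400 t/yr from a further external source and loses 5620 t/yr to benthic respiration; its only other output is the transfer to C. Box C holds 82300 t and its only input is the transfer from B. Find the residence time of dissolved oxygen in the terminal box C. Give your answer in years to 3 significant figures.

Box A: F(A→B) = (9560 + 1030) − 3200 = 7390.0 t/yr.
Box B: F(B→C) = (7390.0 + 5400) − 5620 = 7170.0 t/yr.
Box C throughput = its input = 7170.0 t/yr; τ = 82300 / 7170.0 = 11.48 yr.

11.5 yr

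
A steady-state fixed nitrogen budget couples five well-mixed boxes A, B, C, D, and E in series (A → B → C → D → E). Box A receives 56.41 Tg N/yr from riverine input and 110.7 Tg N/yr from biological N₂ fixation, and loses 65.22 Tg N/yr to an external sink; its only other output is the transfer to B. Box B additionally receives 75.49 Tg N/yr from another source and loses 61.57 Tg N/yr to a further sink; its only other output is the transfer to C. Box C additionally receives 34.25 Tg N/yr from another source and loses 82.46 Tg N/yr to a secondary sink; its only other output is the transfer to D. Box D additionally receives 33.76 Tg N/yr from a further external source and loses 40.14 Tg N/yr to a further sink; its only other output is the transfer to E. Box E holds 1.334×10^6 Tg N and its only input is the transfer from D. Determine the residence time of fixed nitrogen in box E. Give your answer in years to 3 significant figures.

Box A: F(A→B) = (56.41 + 110.7) − 65.22 = 101.89 Tg N/yr.
Box B: F(B→C) = (101.89 + 75.49) − 61.57 = 115.81 Tg N/yr.
Box C: F(C→D) = (115.81 + 34.25) − 82.46 = 67.600 Tg N/yr.
Box D: F(D→E) = (67.600 + 33.76) − 40.14 = 61.220 Tg N/yr.
Box E throughput = its input = 61.220 Tg N/yr; τ = 1.334×10^6 / 61.220 = 21790 yr.

21800 yr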